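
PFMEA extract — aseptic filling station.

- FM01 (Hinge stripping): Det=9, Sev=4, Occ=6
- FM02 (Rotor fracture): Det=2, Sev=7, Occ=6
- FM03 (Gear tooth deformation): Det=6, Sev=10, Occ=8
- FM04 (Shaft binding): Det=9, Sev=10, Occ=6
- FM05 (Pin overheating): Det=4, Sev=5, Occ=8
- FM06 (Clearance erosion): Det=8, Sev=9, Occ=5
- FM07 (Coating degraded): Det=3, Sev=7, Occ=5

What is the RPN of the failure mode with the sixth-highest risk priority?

RPN = Severity × Occurrence × Detection:
  FM01: 4 × 6 × 9 = 216
  FM02: 7 × 6 × 2 = 84
  FM03: 10 × 8 × 6 = 480
  FM04: 10 × 6 × 9 = 540
  FM05: 5 × 8 × 4 = 160
  FM06: 9 × 5 × 8 = 360
  FM07: 7 × 5 × 3 = 105
Sorted descending: 540, 480, 360, 216, 160, 105, 84.
The sixth-highest RPN is 105 (FM07).

105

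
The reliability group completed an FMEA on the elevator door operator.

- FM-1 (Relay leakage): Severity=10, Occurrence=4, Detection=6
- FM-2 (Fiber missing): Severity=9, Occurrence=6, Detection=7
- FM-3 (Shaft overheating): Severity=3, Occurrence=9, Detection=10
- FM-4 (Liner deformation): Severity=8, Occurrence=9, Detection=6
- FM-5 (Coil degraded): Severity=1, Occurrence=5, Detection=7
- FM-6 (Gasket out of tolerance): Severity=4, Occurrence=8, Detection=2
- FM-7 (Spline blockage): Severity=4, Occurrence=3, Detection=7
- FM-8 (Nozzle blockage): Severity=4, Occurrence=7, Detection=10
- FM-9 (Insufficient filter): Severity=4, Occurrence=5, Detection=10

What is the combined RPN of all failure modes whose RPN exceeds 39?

1948

RPN = Severity × Occurrence × Detection:
  FM-1: 10 × 4 × 6 = 240
  FM-2: 9 × 6 × 7 = 378
  FM-3: 3 × 9 × 10 = 270
  FM-4: 8 × 9 × 6 = 432
  FM-5: 1 × 5 × 7 = 35
  FM-6: 4 × 8 × 2 = 64
  FM-7: 4 × 3 × 7 = 84
  FM-8: 4 × 7 × 10 = 280
  FM-9: 4 × 5 × 10 = 200
RPN > 39: FM-1 (240), FM-2 (378), FM-3 (270), FM-4 (432), FM-6 (64), FM-7 (84), FM-8 (280), FM-9 (200).
Sum: 240 + 378 + 270 + 432 + 64 + 84 + 280 + 200 = 1948.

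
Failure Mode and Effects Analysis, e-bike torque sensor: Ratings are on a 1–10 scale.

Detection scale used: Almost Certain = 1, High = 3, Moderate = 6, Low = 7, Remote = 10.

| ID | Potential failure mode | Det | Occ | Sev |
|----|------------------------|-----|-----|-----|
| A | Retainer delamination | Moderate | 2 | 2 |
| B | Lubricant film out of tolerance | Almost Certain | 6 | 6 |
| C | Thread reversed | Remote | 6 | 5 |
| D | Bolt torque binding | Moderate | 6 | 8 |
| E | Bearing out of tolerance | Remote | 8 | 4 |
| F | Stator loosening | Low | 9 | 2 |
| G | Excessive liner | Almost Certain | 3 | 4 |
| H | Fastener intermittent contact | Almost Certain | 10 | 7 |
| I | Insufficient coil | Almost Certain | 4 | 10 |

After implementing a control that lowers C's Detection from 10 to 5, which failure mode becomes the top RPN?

RPN = Severity × Occurrence × Detection:
  A: 2 × 2 × 6 = 24
  B: 6 × 6 × 1 = 36
  C: 5 × 6 × 10 = 300
  D: 8 × 6 × 6 = 288
  E: 4 × 8 × 10 = 320
  F: 2 × 9 × 7 = 126
  G: 4 × 3 × 1 = 12
  H: 7 × 10 × 1 = 70
  I: 10 × 4 × 1 = 40
After action: C → 5 × 6 × 5 = 150.
Revised RPNs: E=320, D=288, C=150, F=126, H=70, I=40, B=36, A=24, G=12.
Highest is now E (320).

E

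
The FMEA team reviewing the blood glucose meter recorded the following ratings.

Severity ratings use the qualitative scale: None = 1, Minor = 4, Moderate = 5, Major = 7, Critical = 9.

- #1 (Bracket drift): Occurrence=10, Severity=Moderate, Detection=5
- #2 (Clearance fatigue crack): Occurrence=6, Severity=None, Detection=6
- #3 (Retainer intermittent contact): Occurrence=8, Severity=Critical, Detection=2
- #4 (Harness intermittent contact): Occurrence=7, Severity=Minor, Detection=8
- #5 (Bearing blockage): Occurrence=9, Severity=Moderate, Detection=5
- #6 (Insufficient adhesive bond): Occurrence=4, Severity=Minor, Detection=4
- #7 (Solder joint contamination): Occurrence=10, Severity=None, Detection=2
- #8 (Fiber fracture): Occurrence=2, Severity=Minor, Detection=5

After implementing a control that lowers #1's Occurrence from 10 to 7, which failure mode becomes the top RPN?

RPN = Severity × Occurrence × Detection:
  #1: 5 × 10 × 5 = 250
  #2: 1 × 6 × 6 = 36
  #3: 9 × 8 × 2 = 144
  #4: 4 × 7 × 8 = 224
  #5: 5 × 9 × 5 = 225
  #6: 4 × 4 × 4 = 64
  #7: 1 × 10 × 2 = 20
  #8: 4 × 2 × 5 = 40
After action: #1 → 5 × 7 × 5 = 175.
Revised RPNs: #5=225, #4=224, #1=175, #3=144, #6=64, #8=40, #2=36, #7=20.
Highest is now #5 (225).

#5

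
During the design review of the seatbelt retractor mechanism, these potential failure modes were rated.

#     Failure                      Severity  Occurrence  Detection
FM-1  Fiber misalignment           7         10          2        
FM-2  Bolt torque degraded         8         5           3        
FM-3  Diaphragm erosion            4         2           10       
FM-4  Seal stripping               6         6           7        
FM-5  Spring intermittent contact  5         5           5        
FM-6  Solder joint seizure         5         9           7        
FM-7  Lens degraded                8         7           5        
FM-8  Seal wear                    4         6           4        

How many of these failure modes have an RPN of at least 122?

RPN = Severity × Occurrence × Detection:
  FM-1: 7 × 10 × 2 = 140
  FM-2: 8 × 5 × 3 = 120
  FM-3: 4 × 2 × 10 = 80
  FM-4: 6 × 6 × 7 = 252
  FM-5: 5 × 5 × 5 = 125
  FM-6: 5 × 9 × 7 = 315
  FM-7: 8 × 7 × 5 = 280
  FM-8: 4 × 6 × 4 = 96
Modes with RPN ≥ 122: FM-1 (140), FM-4 (252), FM-5 (125), FM-6 (315), FM-7 (280) → 5.

5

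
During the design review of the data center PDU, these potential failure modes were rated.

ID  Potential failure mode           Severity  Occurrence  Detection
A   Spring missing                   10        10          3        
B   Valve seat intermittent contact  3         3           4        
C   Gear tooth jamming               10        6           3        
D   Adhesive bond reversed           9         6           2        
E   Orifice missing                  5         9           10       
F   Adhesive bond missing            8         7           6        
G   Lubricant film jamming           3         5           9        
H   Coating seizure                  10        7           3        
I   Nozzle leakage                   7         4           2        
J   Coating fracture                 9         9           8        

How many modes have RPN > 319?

RPN = Severity × Occurrence × Detection:
  A: 10 × 10 × 3 = 300
  B: 3 × 3 × 4 = 36
  C: 10 × 6 × 3 = 180
  D: 9 × 6 × 2 = 108
  E: 5 × 9 × 10 = 450
  F: 8 × 7 × 6 = 336
  G: 3 × 5 × 9 = 135
  H: 10 × 7 × 3 = 210
  I: 7 × 4 × 2 = 56
  J: 9 × 9 × 8 = 648
Modes with RPN > 319: E (450), F (336), J (648) → 3.

3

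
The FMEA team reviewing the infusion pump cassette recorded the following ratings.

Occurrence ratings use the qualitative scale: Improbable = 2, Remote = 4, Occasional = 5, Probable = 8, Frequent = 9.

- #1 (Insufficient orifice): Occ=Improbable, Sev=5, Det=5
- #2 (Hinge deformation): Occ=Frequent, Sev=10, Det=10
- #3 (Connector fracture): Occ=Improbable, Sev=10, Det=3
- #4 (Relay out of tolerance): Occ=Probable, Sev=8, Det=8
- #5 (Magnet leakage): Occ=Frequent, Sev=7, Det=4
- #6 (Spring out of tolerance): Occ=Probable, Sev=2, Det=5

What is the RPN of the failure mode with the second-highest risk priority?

512

RPN = Severity × Occurrence × Detection:
  #1: 5 × 2 × 5 = 50
  #2: 10 × 9 × 10 = 900
  #3: 10 × 2 × 3 = 60
  #4: 8 × 8 × 8 = 512
  #5: 7 × 9 × 4 = 252
  #6: 2 × 8 × 5 = 80
Sorted descending: 900, 512, 252, 80, 60, 50.
The second-highest RPN is 512 (#4).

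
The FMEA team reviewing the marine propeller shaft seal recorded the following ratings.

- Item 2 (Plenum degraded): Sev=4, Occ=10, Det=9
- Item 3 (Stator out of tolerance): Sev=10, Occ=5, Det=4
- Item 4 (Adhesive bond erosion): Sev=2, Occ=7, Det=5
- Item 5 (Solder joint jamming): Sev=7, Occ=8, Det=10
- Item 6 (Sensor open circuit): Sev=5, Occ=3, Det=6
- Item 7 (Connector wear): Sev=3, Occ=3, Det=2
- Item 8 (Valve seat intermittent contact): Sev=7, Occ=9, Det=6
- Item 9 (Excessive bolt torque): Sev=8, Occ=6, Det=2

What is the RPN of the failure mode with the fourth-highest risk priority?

RPN = Severity × Occurrence × Detection:
  Item 2: 4 × 10 × 9 = 360
  Item 3: 10 × 5 × 4 = 200
  Item 4: 2 × 7 × 5 = 70
  Item 5: 7 × 8 × 10 = 560
  Item 6: 5 × 3 × 6 = 90
  Item 7: 3 × 3 × 2 = 18
  Item 8: 7 × 9 × 6 = 378
  Item 9: 8 × 6 × 2 = 96
Sorted descending: 560, 378, 360, 200, 96, 90, 70, 18.
The fourth-highest RPN is 200 (Item 3).

200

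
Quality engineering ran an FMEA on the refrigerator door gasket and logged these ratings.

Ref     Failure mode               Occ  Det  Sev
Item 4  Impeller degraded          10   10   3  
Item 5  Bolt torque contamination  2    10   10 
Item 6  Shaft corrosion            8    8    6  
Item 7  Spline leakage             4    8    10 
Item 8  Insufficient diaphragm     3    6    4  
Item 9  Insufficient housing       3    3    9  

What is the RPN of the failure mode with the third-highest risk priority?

300

RPN = Severity × Occurrence × Detection:
  Item 4: 3 × 10 × 10 = 300
  Item 5: 10 × 2 × 10 = 200
  Item 6: 6 × 8 × 8 = 384
  Item 7: 10 × 4 × 8 = 320
  Item 8: 4 × 3 × 6 = 72
  Item 9: 9 × 3 × 3 = 81
Sorted descending: 384, 320, 300, 200, 81, 72.
The third-highest RPN is 300 (Item 4).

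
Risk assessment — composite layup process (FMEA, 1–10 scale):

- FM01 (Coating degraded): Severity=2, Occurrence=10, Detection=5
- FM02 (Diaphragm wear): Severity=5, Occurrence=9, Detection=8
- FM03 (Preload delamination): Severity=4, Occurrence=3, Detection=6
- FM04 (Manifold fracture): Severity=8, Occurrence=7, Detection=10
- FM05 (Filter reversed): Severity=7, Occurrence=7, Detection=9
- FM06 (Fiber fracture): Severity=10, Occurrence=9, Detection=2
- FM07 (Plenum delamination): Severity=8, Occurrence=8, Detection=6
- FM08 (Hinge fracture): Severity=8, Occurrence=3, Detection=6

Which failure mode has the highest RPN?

FM04

RPN = Severity × Occurrence × Detection:
  FM01: 2 × 10 × 5 = 100
  FM02: 5 × 9 × 8 = 360
  FM03: 4 × 3 × 6 = 72
  FM04: 8 × 7 × 10 = 560
  FM05: 7 × 7 × 9 = 441
  FM06: 10 × 9 × 2 = 180
  FM07: 8 × 8 × 6 = 384
  FM08: 8 × 3 × 6 = 144
Highest RPN is 560 → FM04.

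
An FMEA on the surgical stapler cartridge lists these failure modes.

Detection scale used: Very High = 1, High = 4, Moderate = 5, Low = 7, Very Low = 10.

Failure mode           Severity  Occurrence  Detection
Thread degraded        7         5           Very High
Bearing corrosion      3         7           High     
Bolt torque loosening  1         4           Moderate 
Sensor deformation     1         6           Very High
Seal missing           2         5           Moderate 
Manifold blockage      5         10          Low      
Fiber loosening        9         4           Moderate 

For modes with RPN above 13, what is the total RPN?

719

RPN = Severity × Occurrence × Detection:
  Thread degraded: 7 × 5 × 1 = 35
  Bearing corrosion: 3 × 7 × 4 = 84
  Bolt torque loosening: 1 × 4 × 5 = 20
  Sensor deformation: 1 × 6 × 1 = 6
  Seal missing: 2 × 5 × 5 = 50
  Manifold blockage: 5 × 10 × 7 = 350
  Fiber loosening: 9 × 4 × 5 = 180
RPN > 13: Thread degraded (35), Bearing corrosion (84), Bolt torque loosening (20), Seal missing (50), Manifold blockage (350), Fiber loosening (180).
Sum: 35 + 84 + 20 + 50 + 350 + 180 = 719.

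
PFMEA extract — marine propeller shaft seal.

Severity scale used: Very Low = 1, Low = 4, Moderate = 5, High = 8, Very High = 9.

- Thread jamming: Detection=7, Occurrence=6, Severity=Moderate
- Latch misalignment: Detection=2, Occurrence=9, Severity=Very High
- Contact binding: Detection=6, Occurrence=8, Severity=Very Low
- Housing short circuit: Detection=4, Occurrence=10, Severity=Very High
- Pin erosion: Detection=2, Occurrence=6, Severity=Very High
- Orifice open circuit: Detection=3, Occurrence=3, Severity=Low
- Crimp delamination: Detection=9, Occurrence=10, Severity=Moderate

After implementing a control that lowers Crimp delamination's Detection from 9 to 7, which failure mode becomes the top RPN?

RPN = Severity × Occurrence × Detection:
  Thread jamming: 5 × 6 × 7 = 210
  Latch misalignment: 9 × 9 × 2 = 162
  Contact binding: 1 × 8 × 6 = 48
  Housing short circuit: 9 × 10 × 4 = 360
  Pin erosion: 9 × 6 × 2 = 108
  Orifice open circuit: 4 × 3 × 3 = 36
  Crimp delamination: 5 × 10 × 9 = 450
After action: Crimp delamination → 5 × 10 × 7 = 350.
Revised RPNs: Housing short circuit=360, Crimp delamination=350, Thread jamming=210, Latch misalignment=162, Pin erosion=108, Contact binding=48, Orifice open circuit=36.
Highest is now Housing short circuit (360).

Housing short circuit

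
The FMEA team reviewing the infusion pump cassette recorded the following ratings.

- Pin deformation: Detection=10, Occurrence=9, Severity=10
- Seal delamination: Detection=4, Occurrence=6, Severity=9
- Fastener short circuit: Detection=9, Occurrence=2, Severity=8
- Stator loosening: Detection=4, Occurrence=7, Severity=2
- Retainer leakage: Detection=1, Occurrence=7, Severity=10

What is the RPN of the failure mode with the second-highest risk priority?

216

RPN = Severity × Occurrence × Detection:
  Pin deformation: 10 × 9 × 10 = 900
  Seal delamination: 9 × 6 × 4 = 216
  Fastener short circuit: 8 × 2 × 9 = 144
  Stator loosening: 2 × 7 × 4 = 56
  Retainer leakage: 10 × 7 × 1 = 70
Sorted descending: 900, 216, 144, 70, 56.
The second-highest RPN is 216 (Seal delamination).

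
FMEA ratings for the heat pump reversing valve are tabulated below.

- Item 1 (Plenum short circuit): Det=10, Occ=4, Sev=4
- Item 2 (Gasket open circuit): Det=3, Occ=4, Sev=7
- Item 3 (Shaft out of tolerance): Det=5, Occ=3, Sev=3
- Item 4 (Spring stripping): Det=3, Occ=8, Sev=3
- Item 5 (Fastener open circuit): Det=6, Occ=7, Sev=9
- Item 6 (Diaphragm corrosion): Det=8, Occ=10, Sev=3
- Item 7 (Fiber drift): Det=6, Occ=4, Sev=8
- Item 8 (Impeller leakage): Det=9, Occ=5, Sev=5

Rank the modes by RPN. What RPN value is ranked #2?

240

RPN = Severity × Occurrence × Detection:
  Item 1: 4 × 4 × 10 = 160
  Item 2: 7 × 4 × 3 = 84
  Item 3: 3 × 3 × 5 = 45
  Item 4: 3 × 8 × 3 = 72
  Item 5: 9 × 7 × 6 = 378
  Item 6: 3 × 10 × 8 = 240
  Item 7: 8 × 4 × 6 = 192
  Item 8: 5 × 5 × 9 = 225
Sorted descending: 378, 240, 225, 192, 160, 84, 72, 45.
The second-highest RPN is 240 (Item 6).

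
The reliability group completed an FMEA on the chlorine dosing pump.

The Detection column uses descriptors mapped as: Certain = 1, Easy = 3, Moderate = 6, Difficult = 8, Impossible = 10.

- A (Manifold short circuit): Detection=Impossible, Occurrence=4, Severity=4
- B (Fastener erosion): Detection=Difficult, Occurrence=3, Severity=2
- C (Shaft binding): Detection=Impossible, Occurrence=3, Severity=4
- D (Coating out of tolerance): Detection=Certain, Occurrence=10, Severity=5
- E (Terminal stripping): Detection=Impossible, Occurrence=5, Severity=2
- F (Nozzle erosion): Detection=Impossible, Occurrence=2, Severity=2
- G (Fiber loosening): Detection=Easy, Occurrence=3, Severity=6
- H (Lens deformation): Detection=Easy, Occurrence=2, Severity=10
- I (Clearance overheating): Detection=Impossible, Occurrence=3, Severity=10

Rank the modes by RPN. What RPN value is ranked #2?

RPN = Severity × Occurrence × Detection:
  A: 4 × 4 × 10 = 160
  B: 2 × 3 × 8 = 48
  C: 4 × 3 × 10 = 120
  D: 5 × 10 × 1 = 50
  E: 2 × 5 × 10 = 100
  F: 2 × 2 × 10 = 40
  G: 6 × 3 × 3 = 54
  H: 10 × 2 × 3 = 60
  I: 10 × 3 × 10 = 300
Sorted descending: 300, 160, 120, 100, 60, 54, 50, 48, 40.
The second-highest RPN is 160 (A).

160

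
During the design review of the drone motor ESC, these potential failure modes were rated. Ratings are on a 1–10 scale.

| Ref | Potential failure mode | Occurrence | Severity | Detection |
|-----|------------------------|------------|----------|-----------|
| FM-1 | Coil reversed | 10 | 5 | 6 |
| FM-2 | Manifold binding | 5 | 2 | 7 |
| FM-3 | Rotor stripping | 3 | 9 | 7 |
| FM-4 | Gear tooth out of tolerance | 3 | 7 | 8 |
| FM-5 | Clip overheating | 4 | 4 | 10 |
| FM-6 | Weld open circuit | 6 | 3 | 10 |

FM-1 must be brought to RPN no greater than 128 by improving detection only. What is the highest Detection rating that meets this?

2

FM-1: S=5, O=10, D=6 → current RPN = 300.
Fixed product = 50. Need 50 × D ≤ 128, so D ≤ 128/50 = 2.56.
Maximum integer Detection rating = 2 (gives RPN 100; D=3 would give 150 > 128).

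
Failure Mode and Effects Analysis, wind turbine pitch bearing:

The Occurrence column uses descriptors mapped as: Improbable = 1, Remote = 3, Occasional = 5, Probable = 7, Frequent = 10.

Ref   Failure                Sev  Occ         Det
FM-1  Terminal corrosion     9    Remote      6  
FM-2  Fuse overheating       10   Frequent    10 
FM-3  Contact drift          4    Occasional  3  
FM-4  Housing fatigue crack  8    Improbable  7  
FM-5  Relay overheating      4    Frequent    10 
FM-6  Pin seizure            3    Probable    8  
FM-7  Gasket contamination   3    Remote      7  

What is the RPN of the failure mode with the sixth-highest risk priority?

60

RPN = Severity × Occurrence × Detection:
  FM-1: 9 × 3 × 6 = 162
  FM-2: 10 × 10 × 10 = 1000
  FM-3: 4 × 5 × 3 = 60
  FM-4: 8 × 1 × 7 = 56
  FM-5: 4 × 10 × 10 = 400
  FM-6: 3 × 7 × 8 = 168
  FM-7: 3 × 3 × 7 = 63
Sorted descending: 1000, 400, 168, 162, 63, 60, 56.
The sixth-highest RPN is 60 (FM-3).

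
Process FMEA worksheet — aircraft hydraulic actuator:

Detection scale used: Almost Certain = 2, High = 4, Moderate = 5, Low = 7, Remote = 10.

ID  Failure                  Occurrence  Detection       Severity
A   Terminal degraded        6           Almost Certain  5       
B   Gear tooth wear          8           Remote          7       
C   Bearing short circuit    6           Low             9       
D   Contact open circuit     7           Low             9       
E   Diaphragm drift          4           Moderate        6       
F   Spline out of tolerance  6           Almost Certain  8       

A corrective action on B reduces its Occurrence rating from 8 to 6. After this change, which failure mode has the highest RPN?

RPN = Severity × Occurrence × Detection:
  A: 5 × 6 × 2 = 60
  B: 7 × 8 × 10 = 560
  C: 9 × 6 × 7 = 378
  D: 9 × 7 × 7 = 441
  E: 6 × 4 × 5 = 120
  F: 8 × 6 × 2 = 96
After action: B → 7 × 6 × 10 = 420.
Revised RPNs: D=441, B=420, C=378, E=120, F=96, A=60.
Highest is now D (441).

D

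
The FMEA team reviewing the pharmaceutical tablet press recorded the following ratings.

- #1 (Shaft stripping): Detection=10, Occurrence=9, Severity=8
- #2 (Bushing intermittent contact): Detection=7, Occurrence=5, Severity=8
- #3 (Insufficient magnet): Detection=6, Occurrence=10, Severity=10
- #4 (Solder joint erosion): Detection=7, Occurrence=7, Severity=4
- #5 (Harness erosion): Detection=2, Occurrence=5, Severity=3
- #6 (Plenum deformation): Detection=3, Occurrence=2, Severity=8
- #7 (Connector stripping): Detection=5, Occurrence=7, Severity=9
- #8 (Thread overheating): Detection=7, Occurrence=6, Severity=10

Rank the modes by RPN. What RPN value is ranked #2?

600

RPN = Severity × Occurrence × Detection:
  #1: 8 × 9 × 10 = 720
  #2: 8 × 5 × 7 = 280
  #3: 10 × 10 × 6 = 600
  #4: 4 × 7 × 7 = 196
  #5: 3 × 5 × 2 = 30
  #6: 8 × 2 × 3 = 48
  #7: 9 × 7 × 5 = 315
  #8: 10 × 6 × 7 = 420
Sorted descending: 720, 600, 420, 315, 280, 196, 48, 30.
The second-highest RPN is 600 (#3).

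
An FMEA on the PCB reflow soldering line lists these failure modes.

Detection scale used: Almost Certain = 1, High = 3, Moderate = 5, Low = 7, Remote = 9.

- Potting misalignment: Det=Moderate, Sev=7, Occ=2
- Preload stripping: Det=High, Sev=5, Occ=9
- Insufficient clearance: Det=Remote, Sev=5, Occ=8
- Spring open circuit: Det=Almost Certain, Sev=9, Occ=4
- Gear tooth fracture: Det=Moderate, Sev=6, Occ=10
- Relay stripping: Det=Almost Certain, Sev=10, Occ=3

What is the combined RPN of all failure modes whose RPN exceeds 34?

RPN = Severity × Occurrence × Detection:
  Potting misalignment: 7 × 2 × 5 = 70
  Preload stripping: 5 × 9 × 3 = 135
  Insufficient clearance: 5 × 8 × 9 = 360
  Spring open circuit: 9 × 4 × 1 = 36
  Gear tooth fracture: 6 × 10 × 5 = 300
  Relay stripping: 10 × 3 × 1 = 30
RPN > 34: Potting misalignment (70), Preload stripping (135), Insufficient clearance (360), Spring open circuit (36), Gear tooth fracture (300).
Sum: 70 + 135 + 360 + 36 + 300 = 901.

901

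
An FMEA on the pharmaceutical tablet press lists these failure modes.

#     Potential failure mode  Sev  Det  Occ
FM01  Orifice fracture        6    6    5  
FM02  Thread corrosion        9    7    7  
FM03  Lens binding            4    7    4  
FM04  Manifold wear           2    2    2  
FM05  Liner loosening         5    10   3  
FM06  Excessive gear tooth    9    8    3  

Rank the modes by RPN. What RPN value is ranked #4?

RPN = Severity × Occurrence × Detection:
  FM01: 6 × 5 × 6 = 180
  FM02: 9 × 7 × 7 = 441
  FM03: 4 × 4 × 7 = 112
  FM04: 2 × 2 × 2 = 8
  FM05: 5 × 3 × 10 = 150
  FM06: 9 × 3 × 8 = 216
Sorted descending: 441, 216, 180, 150, 112, 8.
The fourth-highest RPN is 150 (FM05).

150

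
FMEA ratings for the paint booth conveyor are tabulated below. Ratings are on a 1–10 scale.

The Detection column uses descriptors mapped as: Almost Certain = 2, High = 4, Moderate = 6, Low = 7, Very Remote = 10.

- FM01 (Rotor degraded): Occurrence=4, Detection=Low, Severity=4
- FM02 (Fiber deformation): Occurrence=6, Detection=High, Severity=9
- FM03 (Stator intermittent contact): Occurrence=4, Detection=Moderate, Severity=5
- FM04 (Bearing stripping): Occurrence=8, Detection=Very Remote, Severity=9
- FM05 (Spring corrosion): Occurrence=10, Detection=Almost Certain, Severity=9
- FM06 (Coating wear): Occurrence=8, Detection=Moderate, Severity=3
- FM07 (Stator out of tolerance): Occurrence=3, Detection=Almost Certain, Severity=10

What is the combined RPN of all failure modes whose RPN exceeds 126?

1260

RPN = Severity × Occurrence × Detection:
  FM01: 4 × 4 × 7 = 112
  FM02: 9 × 6 × 4 = 216
  FM03: 5 × 4 × 6 = 120
  FM04: 9 × 8 × 10 = 720
  FM05: 9 × 10 × 2 = 180
  FM06: 3 × 8 × 6 = 144
  FM07: 10 × 3 × 2 = 60
RPN > 126: FM02 (216), FM04 (720), FM05 (180), FM06 (144).
Sum: 216 + 720 + 180 + 144 = 1260.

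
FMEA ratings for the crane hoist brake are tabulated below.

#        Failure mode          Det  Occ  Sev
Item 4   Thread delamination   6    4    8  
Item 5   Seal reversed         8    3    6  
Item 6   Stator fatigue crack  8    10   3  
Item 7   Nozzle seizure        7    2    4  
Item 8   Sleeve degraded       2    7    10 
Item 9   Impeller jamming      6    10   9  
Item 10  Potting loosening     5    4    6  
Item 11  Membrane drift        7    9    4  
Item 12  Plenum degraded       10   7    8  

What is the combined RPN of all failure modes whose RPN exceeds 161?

1784

RPN = Severity × Occurrence × Detection:
  Item 4: 8 × 4 × 6 = 192
  Item 5: 6 × 3 × 8 = 144
  Item 6: 3 × 10 × 8 = 240
  Item 7: 4 × 2 × 7 = 56
  Item 8: 10 × 7 × 2 = 140
  Item 9: 9 × 10 × 6 = 540
  Item 10: 6 × 4 × 5 = 120
  Item 11: 4 × 9 × 7 = 252
  Item 12: 8 × 7 × 10 = 560
RPN > 161: Item 4 (192), Item 6 (240), Item 9 (540), Item 11 (252), Item 12 (560).
Sum: 192 + 240 + 540 + 252 + 560 = 1784.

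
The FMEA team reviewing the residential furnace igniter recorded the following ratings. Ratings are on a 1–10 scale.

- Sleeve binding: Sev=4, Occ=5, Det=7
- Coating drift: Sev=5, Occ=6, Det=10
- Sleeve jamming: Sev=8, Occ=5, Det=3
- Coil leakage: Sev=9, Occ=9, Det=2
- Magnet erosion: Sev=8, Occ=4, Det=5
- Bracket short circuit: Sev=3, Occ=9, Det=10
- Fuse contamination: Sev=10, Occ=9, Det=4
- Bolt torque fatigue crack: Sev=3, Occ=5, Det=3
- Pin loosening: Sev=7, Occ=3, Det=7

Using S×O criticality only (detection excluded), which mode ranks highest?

Criticality = Severity × Occurrence:
  Sleeve binding: 4 × 5 = 20
  Coating drift: 5 × 6 = 30
  Sleeve jamming: 8 × 5 = 40
  Coil leakage: 9 × 9 = 81
  Magnet erosion: 8 × 4 = 32
  Bracket short circuit: 3 × 9 = 27
  Fuse contamination: 10 × 9 = 90
  Bolt torque fatigue crack: 3 × 5 = 15
  Pin loosening: 7 × 3 = 21
Highest criticality is 90 → Fuse contamination.

Fuse contamination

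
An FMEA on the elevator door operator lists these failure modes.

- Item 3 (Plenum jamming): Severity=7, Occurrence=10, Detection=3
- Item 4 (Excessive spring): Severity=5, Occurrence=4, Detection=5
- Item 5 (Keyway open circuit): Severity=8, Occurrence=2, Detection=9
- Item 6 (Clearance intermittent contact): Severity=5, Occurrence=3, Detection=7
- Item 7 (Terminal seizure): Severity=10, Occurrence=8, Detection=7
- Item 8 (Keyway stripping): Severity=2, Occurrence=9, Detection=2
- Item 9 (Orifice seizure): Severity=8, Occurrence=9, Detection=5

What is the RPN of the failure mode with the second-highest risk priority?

360

RPN = Severity × Occurrence × Detection:
  Item 3: 7 × 10 × 3 = 210
  Item 4: 5 × 4 × 5 = 100
  Item 5: 8 × 2 × 9 = 144
  Item 6: 5 × 3 × 7 = 105
  Item 7: 10 × 8 × 7 = 560
  Item 8: 2 × 9 × 2 = 36
  Item 9: 8 × 9 × 5 = 360
Sorted descending: 560, 360, 210, 144, 105, 100, 36.
The second-highest RPN is 360 (Item 9).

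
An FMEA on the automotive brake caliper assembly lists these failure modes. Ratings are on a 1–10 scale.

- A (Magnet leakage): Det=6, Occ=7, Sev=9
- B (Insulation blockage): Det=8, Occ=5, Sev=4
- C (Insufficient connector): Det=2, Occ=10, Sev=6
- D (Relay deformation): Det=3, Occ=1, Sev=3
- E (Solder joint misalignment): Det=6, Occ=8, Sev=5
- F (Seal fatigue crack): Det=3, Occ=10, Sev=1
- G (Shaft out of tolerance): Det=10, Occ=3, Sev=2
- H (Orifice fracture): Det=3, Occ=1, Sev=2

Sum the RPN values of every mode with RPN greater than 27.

988

RPN = Severity × Occurrence × Detection:
  A: 9 × 7 × 6 = 378
  B: 4 × 5 × 8 = 160
  C: 6 × 10 × 2 = 120
  D: 3 × 1 × 3 = 9
  E: 5 × 8 × 6 = 240
  F: 1 × 10 × 3 = 30
  G: 2 × 3 × 10 = 60
  H: 2 × 1 × 3 = 6
RPN > 27: A (378), B (160), C (120), E (240), F (30), G (60).
Sum: 378 + 160 + 120 + 240 + 30 + 60 = 988.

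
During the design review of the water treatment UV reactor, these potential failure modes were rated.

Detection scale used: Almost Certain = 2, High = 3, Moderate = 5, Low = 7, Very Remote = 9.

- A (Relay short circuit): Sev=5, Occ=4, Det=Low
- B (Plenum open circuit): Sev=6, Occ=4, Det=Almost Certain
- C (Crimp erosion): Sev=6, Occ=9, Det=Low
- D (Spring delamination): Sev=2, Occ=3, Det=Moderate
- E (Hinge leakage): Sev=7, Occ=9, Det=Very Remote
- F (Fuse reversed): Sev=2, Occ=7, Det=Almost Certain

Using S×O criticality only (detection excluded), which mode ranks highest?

E

Criticality = Severity × Occurrence:
  A: 5 × 4 = 20
  B: 6 × 4 = 24
  C: 6 × 9 = 54
  D: 2 × 3 = 6
  E: 7 × 9 = 63
  F: 2 × 7 = 14
Highest criticality is 63 → E.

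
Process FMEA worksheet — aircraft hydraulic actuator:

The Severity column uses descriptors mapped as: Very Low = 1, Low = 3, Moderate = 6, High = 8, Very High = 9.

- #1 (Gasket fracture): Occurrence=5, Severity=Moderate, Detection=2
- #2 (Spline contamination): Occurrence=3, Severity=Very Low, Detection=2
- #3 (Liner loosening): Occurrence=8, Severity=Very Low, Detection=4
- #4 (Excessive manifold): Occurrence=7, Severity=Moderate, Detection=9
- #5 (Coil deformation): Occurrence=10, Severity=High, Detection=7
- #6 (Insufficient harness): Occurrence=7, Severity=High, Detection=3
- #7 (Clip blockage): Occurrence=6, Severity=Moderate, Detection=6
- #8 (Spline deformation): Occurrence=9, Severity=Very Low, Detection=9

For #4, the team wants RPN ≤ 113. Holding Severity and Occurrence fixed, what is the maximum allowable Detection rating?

#4: S=6, O=7, D=9 → current RPN = 378.
Fixed product = 42. Need 42 × D ≤ 113, so D ≤ 113/42 = 2.69.
Maximum integer Detection rating = 2 (gives RPN 84; D=3 would give 126 > 113).

2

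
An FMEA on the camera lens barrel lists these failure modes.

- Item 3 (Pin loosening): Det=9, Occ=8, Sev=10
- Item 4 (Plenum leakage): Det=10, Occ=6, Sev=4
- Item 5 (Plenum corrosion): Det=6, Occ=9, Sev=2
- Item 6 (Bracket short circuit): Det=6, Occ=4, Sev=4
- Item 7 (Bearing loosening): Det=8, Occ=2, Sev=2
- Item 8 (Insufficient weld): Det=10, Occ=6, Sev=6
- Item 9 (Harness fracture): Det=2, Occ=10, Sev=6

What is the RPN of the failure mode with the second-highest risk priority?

RPN = Severity × Occurrence × Detection:
  Item 3: 10 × 8 × 9 = 720
  Item 4: 4 × 6 × 10 = 240
  Item 5: 2 × 9 × 6 = 108
  Item 6: 4 × 4 × 6 = 96
  Item 7: 2 × 2 × 8 = 32
  Item 8: 6 × 6 × 10 = 360
  Item 9: 6 × 10 × 2 = 120
Sorted descending: 720, 360, 240, 120, 108, 96, 32.
The second-highest RPN is 360 (Item 8).

360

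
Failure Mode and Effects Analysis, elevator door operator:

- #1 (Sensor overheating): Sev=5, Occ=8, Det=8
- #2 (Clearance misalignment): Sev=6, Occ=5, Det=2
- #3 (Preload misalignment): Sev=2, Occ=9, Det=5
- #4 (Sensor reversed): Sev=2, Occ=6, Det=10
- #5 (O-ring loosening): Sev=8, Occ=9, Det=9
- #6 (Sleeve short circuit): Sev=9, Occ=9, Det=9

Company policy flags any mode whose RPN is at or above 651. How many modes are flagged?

RPN = Severity × Occurrence × Detection:
  #1: 5 × 8 × 8 = 320
  #2: 6 × 5 × 2 = 60
  #3: 2 × 9 × 5 = 90
  #4: 2 × 6 × 10 = 120
  #5: 8 × 9 × 9 = 648
  #6: 9 × 9 × 9 = 729
Modes with RPN ≥ 651: #6 (729) → 1.

1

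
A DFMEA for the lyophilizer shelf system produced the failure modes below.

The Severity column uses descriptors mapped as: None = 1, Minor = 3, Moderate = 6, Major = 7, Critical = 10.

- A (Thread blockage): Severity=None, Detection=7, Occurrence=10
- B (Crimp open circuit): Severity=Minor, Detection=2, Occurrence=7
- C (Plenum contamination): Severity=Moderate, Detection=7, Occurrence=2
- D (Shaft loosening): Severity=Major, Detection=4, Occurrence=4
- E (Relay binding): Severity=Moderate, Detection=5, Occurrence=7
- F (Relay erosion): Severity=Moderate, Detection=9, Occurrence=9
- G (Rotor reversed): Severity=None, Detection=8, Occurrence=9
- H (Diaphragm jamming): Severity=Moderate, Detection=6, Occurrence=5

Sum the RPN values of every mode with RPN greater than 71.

RPN = Severity × Occurrence × Detection:
  A: 1 × 10 × 7 = 70
  B: 3 × 7 × 2 = 42
  C: 6 × 2 × 7 = 84
  D: 7 × 4 × 4 = 112
  E: 6 × 7 × 5 = 210
  F: 6 × 9 × 9 = 486
  G: 1 × 9 × 8 = 72
  H: 6 × 5 × 6 = 180
RPN > 71: C (84), D (112), E (210), F (486), G (72), H (180).
Sum: 84 + 112 + 210 + 486 + 72 + 180 = 1144.

1144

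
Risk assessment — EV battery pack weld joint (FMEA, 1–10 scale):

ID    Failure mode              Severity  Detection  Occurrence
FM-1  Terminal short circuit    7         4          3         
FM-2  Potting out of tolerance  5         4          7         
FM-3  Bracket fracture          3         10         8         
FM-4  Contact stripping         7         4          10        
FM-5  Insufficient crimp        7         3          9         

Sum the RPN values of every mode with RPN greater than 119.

RPN = Severity × Occurrence × Detection:
  FM-1: 7 × 3 × 4 = 84
  FM-2: 5 × 7 × 4 = 140
  FM-3: 3 × 8 × 10 = 240
  FM-4: 7 × 10 × 4 = 280
  FM-5: 7 × 9 × 3 = 189
RPN > 119: FM-2 (140), FM-3 (240), FM-4 (280), FM-5 (189).
Sum: 140 + 240 + 280 + 189 = 849.

849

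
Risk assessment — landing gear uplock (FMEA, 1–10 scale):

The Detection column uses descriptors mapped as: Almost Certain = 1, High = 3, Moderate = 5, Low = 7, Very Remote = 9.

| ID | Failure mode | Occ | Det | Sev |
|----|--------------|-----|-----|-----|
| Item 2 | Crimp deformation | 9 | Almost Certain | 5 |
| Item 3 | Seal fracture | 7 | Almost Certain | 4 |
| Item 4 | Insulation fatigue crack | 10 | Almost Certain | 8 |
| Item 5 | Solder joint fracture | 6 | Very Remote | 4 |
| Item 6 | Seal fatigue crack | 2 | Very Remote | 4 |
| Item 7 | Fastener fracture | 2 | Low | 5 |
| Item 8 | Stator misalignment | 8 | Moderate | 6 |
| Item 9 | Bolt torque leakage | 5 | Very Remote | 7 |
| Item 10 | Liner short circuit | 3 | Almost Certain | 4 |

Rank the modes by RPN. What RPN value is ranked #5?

72

RPN = Severity × Occurrence × Detection:
  Item 2: 5 × 9 × 1 = 45
  Item 3: 4 × 7 × 1 = 28
  Item 4: 8 × 10 × 1 = 80
  Item 5: 4 × 6 × 9 = 216
  Item 6: 4 × 2 × 9 = 72
  Item 7: 5 × 2 × 7 = 70
  Item 8: 6 × 8 × 5 = 240
  Item 9: 7 × 5 × 9 = 315
  Item 10: 4 × 3 × 1 = 12
Sorted descending: 315, 240, 216, 80, 72, 70, 45, 28, 12.
The fifth-highest RPN is 72 (Item 6).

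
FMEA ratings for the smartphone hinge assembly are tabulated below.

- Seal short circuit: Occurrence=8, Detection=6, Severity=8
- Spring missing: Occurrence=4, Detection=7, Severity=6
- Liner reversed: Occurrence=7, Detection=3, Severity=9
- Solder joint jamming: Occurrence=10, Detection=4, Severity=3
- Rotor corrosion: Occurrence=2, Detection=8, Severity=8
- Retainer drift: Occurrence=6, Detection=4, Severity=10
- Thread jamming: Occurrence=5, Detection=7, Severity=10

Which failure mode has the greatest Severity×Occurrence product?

Criticality = Severity × Occurrence:
  Seal short circuit: 8 × 8 = 64
  Spring missing: 6 × 4 = 24
  Liner reversed: 9 × 7 = 63
  Solder joint jamming: 3 × 10 = 30
  Rotor corrosion: 8 × 2 = 16
  Retainer drift: 10 × 6 = 60
  Thread jamming: 10 × 5 = 50
Highest criticality is 64 → Seal short circuit.

Seal short circuit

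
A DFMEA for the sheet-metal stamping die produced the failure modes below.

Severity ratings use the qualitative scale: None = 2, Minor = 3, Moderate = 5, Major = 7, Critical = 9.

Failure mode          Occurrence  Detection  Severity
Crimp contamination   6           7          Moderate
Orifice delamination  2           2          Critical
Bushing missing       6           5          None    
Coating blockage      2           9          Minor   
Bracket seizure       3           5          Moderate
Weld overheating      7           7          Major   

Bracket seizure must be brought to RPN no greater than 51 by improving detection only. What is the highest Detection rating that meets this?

Bracket seizure: S=5, O=3, D=5 → current RPN = 75.
Fixed product = 15. Need 15 × D ≤ 51, so D ≤ 51/15 = 3.40.
Maximum integer Detection rating = 3 (gives RPN 45; D=4 would give 60 > 51).

3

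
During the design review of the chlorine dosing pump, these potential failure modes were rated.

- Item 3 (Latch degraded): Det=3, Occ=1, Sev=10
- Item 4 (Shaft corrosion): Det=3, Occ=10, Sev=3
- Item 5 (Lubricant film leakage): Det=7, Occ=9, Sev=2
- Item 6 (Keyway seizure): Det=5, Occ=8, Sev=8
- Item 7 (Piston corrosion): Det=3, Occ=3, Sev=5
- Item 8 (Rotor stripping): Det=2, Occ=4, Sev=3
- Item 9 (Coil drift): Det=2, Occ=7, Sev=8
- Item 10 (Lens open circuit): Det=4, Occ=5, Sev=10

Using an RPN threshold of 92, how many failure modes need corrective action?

4

RPN = Severity × Occurrence × Detection:
  Item 3: 10 × 1 × 3 = 30
  Item 4: 3 × 10 × 3 = 90
  Item 5: 2 × 9 × 7 = 126
  Item 6: 8 × 8 × 5 = 320
  Item 7: 5 × 3 × 3 = 45
  Item 8: 3 × 4 × 2 = 24
  Item 9: 8 × 7 × 2 = 112
  Item 10: 10 × 5 × 4 = 200
Modes with RPN ≥ 92: Item 5 (126), Item 6 (320), Item 9 (112), Item 10 (200) → 4.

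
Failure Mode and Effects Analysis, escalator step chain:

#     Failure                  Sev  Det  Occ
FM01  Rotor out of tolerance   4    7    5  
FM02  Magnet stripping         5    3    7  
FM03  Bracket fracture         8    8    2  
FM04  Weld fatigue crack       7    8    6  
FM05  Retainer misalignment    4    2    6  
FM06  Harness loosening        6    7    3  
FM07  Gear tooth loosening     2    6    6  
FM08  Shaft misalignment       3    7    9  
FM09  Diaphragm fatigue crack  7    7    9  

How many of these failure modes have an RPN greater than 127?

RPN = Severity × Occurrence × Detection:
  FM01: 4 × 5 × 7 = 140
  FM02: 5 × 7 × 3 = 105
  FM03: 8 × 2 × 8 = 128
  FM04: 7 × 6 × 8 = 336
  FM05: 4 × 6 × 2 = 48
  FM06: 6 × 3 × 7 = 126
  FM07: 2 × 6 × 6 = 72
  FM08: 3 × 9 × 7 = 189
  FM09: 7 × 9 × 7 = 441
Modes with RPN > 127: FM01 (140), FM03 (128), FM04 (336), FM08 (189), FM09 (441) → 5.

5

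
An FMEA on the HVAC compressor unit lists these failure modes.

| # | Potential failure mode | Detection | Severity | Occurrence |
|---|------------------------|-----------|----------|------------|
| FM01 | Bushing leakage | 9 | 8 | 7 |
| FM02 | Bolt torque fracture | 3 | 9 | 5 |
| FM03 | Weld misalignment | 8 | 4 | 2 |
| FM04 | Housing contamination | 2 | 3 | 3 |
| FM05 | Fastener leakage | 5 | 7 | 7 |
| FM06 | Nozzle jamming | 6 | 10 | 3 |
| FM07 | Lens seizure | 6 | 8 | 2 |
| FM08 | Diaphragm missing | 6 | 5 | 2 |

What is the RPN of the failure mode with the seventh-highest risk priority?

60

RPN = Severity × Occurrence × Detection:
  FM01: 8 × 7 × 9 = 504
  FM02: 9 × 5 × 3 = 135
  FM03: 4 × 2 × 8 = 64
  FM04: 3 × 3 × 2 = 18
  FM05: 7 × 7 × 5 = 245
  FM06: 10 × 3 × 6 = 180
  FM07: 8 × 2 × 6 = 96
  FM08: 5 × 2 × 6 = 60
Sorted descending: 504, 245, 180, 135, 96, 64, 60, 18.
The seventh-highest RPN is 60 (FM08).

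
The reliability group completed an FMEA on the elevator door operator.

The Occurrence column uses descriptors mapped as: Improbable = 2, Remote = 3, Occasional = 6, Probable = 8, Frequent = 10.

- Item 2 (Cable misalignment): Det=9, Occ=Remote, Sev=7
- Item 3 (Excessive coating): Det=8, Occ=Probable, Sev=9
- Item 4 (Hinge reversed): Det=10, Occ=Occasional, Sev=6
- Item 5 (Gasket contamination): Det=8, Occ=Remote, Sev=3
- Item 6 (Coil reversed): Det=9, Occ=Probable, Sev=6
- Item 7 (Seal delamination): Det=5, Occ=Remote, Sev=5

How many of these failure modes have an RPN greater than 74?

5

RPN = Severity × Occurrence × Detection:
  Item 2: 7 × 3 × 9 = 189
  Item 3: 9 × 8 × 8 = 576
  Item 4: 6 × 6 × 10 = 360
  Item 5: 3 × 3 × 8 = 72
  Item 6: 6 × 8 × 9 = 432
  Item 7: 5 × 3 × 5 = 75
Modes with RPN > 74: Item 2 (189), Item 3 (576), Item 4 (360), Item 6 (432), Item 7 (75) → 5.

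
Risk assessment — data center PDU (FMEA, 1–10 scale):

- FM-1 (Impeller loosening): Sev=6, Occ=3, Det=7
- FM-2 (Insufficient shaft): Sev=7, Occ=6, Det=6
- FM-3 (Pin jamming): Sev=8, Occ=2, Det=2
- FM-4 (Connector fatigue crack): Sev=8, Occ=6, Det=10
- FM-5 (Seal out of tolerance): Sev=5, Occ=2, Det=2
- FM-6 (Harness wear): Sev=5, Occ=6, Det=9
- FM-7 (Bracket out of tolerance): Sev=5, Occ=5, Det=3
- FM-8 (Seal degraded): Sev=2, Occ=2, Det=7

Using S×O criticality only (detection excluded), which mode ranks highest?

FM-4

Criticality = Severity × Occurrence:
  FM-1: 6 × 3 = 18
  FM-2: 7 × 6 = 42
  FM-3: 8 × 2 = 16
  FM-4: 8 × 6 = 48
  FM-5: 5 × 2 = 10
  FM-6: 5 × 6 = 30
  FM-7: 5 × 5 = 25
  FM-8: 2 × 2 = 4
Highest criticality is 48 → FM-4.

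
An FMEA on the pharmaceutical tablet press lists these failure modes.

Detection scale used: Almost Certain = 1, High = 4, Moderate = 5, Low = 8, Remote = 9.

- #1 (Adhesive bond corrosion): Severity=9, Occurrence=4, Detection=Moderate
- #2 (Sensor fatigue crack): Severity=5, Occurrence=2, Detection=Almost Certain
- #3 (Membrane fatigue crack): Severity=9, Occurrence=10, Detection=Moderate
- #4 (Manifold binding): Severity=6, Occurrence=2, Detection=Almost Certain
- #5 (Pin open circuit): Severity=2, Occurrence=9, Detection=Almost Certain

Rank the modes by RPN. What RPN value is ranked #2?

180

RPN = Severity × Occurrence × Detection:
  #1: 9 × 4 × 5 = 180
  #2: 5 × 2 × 1 = 10
  #3: 9 × 10 × 5 = 450
  #4: 6 × 2 × 1 = 12
  #5: 2 × 9 × 1 = 18
Sorted descending: 450, 180, 18, 12, 10.
The second-highest RPN is 180 (#1).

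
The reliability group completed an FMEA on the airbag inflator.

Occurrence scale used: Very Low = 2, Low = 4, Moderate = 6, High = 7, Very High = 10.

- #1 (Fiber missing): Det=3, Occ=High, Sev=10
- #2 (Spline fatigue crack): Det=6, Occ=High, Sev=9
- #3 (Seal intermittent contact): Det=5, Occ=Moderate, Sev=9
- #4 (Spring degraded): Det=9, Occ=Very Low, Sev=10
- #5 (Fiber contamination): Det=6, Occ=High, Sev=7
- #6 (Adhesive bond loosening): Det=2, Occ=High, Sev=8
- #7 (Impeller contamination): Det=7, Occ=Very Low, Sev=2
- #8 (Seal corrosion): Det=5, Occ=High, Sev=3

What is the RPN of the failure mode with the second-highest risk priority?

294

RPN = Severity × Occurrence × Detection:
  #1: 10 × 7 × 3 = 210
  #2: 9 × 7 × 6 = 378
  #3: 9 × 6 × 5 = 270
  #4: 10 × 2 × 9 = 180
  #5: 7 × 7 × 6 = 294
  #6: 8 × 7 × 2 = 112
  #7: 2 × 2 × 7 = 28
  #8: 3 × 7 × 5 = 105
Sorted descending: 378, 294, 270, 210, 180, 112, 105, 28.
The second-highest RPN is 294 (#5).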